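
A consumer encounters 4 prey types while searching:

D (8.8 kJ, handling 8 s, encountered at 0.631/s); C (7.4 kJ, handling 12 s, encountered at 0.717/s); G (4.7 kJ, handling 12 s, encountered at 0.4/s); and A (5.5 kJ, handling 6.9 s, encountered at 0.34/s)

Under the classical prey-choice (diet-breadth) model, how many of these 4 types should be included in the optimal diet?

Profitabilities (E/h, kJ/s): D 1.1, A 0.797, C 0.617, G 0.392. Add prey in this order while the next type's profitability exceeds the intake rate on those already taken.
Rate on top 1: 0.9181. A: 0.797 < 0.9181 → exclude; stop.
Optimal diet: D — 1 of 4 types.

1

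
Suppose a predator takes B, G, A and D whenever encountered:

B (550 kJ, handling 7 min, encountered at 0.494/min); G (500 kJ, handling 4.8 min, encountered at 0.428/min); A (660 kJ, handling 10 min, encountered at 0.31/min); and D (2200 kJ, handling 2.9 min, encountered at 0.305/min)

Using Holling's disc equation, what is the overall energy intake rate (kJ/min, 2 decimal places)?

R = Σλ_iE_i / (1 + Σλ_ih_i)
Numerator: 0.494×550 + 0.428×500 + 0.31×660 + 0.305×2200 = 1361
Denominator: 1 + 0.494×7 + 0.428×4.8 + 0.31×10 + 0.305×2.9 = 10.5
R = 1361/10.5 = 129.7 kJ/min

129.69 kJ/min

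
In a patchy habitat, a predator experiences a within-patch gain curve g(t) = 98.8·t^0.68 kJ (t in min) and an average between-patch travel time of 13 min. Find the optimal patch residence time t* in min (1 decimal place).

Maximise g(t)/(T+t): set derivative to zero → g'(t)(T+t) = g(t).
g'(t) = 0.68·98.8·t^-0.32. Setting 0.68·98.8·t^-0.32 = 98.8·t^0.68/(13+t) gives 0.68(13+t) = t, so 0.32·t = 0.68×13.
t* = 0.68×13/0.32 = 27.63 min.

27.6 min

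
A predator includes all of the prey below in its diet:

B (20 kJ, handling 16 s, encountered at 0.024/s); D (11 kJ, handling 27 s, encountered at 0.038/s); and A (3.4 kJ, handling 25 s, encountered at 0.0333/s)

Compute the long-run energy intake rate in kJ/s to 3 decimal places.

R = (0.024×20 + 0.038×11 + 0.0333×3.4) / (1 + 0.024×16 + 0.038×27 + 0.0333×25) = 1.011/3.243 = 0.3119 kJ/s.

0.312 kJ/s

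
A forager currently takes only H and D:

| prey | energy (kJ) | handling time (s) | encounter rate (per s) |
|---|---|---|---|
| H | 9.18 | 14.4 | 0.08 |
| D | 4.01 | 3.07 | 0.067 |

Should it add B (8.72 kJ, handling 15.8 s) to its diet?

On H and D alone, R = ΣλE/(1+Σλh) = 1.003/2.358 = 0.4254 kJ/s.
Profitability of B: 8.72/15.8 = 0.5519 kJ/s.
Since 0.5519 > R, including B increases the long-run rate.

Yes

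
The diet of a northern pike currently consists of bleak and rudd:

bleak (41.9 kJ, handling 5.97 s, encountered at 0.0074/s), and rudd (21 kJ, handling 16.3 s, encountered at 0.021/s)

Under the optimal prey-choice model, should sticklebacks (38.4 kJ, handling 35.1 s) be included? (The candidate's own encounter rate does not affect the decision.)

Current rate: (0.0074×41.9 + 0.021×21)/(1 + 0.0074×5.97 + 0.021×16.3) = 0.5417 kJ/s.
Profitability of sticklebacks: 38.4/35.1 = 1.094 kJ/s.
Since 1.094 > R, including sticklebacks increases the long-run rate.

Yes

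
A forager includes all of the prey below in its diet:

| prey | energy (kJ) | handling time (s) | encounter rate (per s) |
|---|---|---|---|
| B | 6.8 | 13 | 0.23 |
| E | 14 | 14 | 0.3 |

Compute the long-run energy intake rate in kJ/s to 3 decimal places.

R = Σλ_iE_i / (1 + Σλ_ih_i)
Numerator: 0.23×6.8 + 0.3×14 = 5.764
Denominator: 1 + 0.23×13 + 0.3×14 = 8.19
R = 5.764/8.19 = 0.7038 kJ/s

0.704 kJ/s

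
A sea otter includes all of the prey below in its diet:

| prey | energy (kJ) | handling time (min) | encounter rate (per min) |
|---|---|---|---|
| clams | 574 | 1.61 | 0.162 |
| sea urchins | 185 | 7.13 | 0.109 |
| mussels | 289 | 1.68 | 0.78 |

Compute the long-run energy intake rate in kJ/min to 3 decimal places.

Energy encountered per unit search time: 0.162×574 + 0.109×185 + 0.78×289 = 338.6 kJ/min.
Handling time per unit search time: 0.162×1.61 + 0.109×7.13 + 0.78×1.68 = 2.348.
Rate = 338.6/(1 + 2.348) = 101.1 kJ/min.

101.115 kJ/min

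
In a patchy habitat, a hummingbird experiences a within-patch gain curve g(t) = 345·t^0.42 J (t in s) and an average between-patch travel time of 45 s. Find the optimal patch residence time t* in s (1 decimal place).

Optimal t* satisfies g'(t*) = g(t*)/(T + t*).
g'(t) = 0.42·345·t^-0.58. Setting 0.42·345·t^-0.58 = 345·t^0.42/(45+t) gives 0.42(45+t) = t, so 0.58·t = 0.42×45.
t* = 0.42×45/0.58 = 32.59 s.

32.6 s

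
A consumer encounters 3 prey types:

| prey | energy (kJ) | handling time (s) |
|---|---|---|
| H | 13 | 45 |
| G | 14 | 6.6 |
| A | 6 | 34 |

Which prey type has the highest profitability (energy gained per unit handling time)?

G

In descending order of E/h:
G: 14/6.6 = 2.12 kJ/s
H: 13/45 = 0.289 kJ/s
A: 6/34 = 0.176 kJ/s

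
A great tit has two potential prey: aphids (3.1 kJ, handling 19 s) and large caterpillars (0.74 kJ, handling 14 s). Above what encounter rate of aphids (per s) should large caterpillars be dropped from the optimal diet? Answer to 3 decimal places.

0.025 per s

At the threshold, the rate on aphids alone equals the profitability of large caterpillars: λ·3.1/(1 + λ·19) = 0.74/14 = 0.05286.
Rearranging, λ(3.1 − 0.05286×19) = 0.05286, so λ = 0.05286/2.096 = 0.02522 per s.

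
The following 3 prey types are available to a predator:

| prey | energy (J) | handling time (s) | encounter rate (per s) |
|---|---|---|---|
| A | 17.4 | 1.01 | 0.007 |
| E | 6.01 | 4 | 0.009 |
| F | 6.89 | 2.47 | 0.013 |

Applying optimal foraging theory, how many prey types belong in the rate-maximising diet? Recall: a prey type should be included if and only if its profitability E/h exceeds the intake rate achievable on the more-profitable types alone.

3

E/h in descending order: A 17.2, F 2.79, E 1.5 J/s. The optimal diet is the largest prefix of this list for which every included type satisfies E_i/h_i > R on the types above it.
Rate on top 1: 0.1209. F: 2.79 > 0.1209 → include.
Rate on top 2: 0.2034. E: 1.5 > 0.2034 → include.
Optimal diet: A, F, E — 3 of 3 types.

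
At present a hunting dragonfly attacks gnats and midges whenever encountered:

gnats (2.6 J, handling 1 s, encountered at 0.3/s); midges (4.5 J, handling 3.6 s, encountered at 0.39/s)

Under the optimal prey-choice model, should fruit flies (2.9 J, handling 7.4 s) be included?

On gnats and midges alone, R = ΣλE/(1+Σλh) = 2.535/2.704 = 0.9375 J/s.
fruit flies: E/h = 2.9/7.4 = 0.3919 J/s.
0.3919 < 0.9375, so adding fruit flies would lower the average — exclude it.

No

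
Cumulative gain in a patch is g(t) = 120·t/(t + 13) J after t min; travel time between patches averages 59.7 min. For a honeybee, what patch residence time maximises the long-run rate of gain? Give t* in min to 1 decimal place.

27.9 min

By the marginal value theorem, leave when the instantaneous gain rate g'(t) equals the habitat-wide average g(t)/(T + t).
g'(t) = 120·13/(t + 13)². Setting 120·13/(t+13)² = 120t/[(t+13)(59.7+t)] gives 13(59.7+t) = t(t+13), so t² = 13×59.7 = 776.1.
t* = √776.1 = 27.86 min.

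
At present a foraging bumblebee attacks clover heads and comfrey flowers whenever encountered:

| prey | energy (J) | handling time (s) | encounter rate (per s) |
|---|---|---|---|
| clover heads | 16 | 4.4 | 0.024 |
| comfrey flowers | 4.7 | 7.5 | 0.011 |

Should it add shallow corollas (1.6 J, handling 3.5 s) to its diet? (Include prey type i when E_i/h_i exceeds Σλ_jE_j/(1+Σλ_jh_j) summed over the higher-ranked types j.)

Yes

Intake rate on the current diet: R = (0.024×16 + 0.011×4.7) / (1 + 0.024×4.4 + 0.011×7.5) = 0.4357/1.188 = 0.3667 J/s.
shallow corollas: E/h = 1.6/3.5 = 0.4571 J/s.
Since 0.4571 > R, including shallow corollas increases the long-run rate.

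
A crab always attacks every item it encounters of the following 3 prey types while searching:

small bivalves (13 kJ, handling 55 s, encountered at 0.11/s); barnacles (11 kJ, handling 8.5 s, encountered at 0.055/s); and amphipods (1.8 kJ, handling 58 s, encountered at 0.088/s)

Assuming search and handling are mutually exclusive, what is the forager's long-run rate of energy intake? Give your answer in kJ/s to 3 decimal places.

0.174 kJ/s

Energy encountered per unit search time: 0.11×13 + 0.055×11 + 0.088×1.8 = 2.193 kJ/s.
Handling time per unit search time: 0.11×55 + 0.055×8.5 + 0.088×58 = 11.62.
Rate = 2.193/(1 + 11.62) = 0.1738 kJ/s.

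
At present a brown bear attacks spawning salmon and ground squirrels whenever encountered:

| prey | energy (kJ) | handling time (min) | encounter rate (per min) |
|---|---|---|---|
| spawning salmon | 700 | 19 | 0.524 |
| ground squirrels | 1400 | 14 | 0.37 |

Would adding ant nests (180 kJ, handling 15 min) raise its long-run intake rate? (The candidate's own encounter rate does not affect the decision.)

Current rate: (0.524×700 + 0.37×1400)/(1 + 0.524×19 + 0.37×14) = 54.83 kJ/min.
Profitability of ant nests: 180/15 = 12 kJ/min.
12 < 54.83, so adding ant nests would lower the average — exclude it.

No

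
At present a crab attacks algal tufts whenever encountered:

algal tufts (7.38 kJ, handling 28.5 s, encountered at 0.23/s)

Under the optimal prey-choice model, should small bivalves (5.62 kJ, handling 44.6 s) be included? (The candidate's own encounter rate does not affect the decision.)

No

Intake rate on the current diet: R = (0.23×7.38) / (1 + 0.23×28.5) = 1.697/7.555 = 0.2247 kJ/s.
small bivalves: E/h = 5.62/44.6 = 0.126 kJ/s.
Since 0.126 < R, time spent handling small bivalves is better spent searching.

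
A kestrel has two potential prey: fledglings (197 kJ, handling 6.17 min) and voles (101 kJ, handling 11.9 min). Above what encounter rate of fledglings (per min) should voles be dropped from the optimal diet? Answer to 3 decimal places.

0.059 per min

Drop voles once their profitability E₂/h₂ falls below the rate achievable on fledglings alone: E₂/h₂ = λE₁/(1 + λh₁).
Solve for λ: λE₁h₂ = E₂(1 + λh₁) → λ(E₁h₂ − E₂h₁) = E₂ → λ = E₂/(E₁h₂ − E₂h₁).
λ = 101/(197×11.9 − 101×6.17) = 101/1721 = 0.05868 per min.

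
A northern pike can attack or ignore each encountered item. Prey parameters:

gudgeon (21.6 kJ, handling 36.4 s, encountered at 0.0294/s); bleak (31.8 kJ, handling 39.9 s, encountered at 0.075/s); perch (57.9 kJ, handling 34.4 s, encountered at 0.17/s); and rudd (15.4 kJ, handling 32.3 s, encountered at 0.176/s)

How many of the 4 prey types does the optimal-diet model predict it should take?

1

E/h in descending order: perch 1.68, bleak 0.797, gudgeon 0.593, rudd 0.477 kJ/s. The optimal diet is the largest prefix of this list for which every included type satisfies E_i/h_i > R on the types above it.
Rate on top 1: 1.437. bleak: 0.797 < 1.437 → exclude; stop.
Optimal diet: perch — 1 of 4 types.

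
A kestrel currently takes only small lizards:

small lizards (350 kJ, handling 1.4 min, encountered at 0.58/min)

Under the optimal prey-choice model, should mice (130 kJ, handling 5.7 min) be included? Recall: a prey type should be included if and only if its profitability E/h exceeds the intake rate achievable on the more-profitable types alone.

No

On small lizards alone, R = ΣλE/(1+Σλh) = 203/1.812 = 112 kJ/min.
mice: E/h = 130/5.7 = 22.81 kJ/min.
Since 22.81 < R, time spent handling mice is better spent searching.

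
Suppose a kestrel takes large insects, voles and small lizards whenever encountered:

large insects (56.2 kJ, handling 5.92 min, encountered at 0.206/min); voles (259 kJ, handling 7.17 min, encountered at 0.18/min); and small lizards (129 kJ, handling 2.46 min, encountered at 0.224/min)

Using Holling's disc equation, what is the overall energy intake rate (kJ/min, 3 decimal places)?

R = (0.206×56.2 + 0.18×259 + 0.224×129) / (1 + 0.206×5.92 + 0.18×7.17 + 0.224×2.46) = 87.09/4.061 = 21.45 kJ/min.

21.445 kJ/min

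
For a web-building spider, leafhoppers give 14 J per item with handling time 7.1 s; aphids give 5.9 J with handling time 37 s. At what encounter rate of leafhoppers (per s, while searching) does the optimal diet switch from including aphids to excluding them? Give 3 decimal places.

0.012 per s

The zero-one rule: include aphids iff E₂/h₂ > λE₁/(1+λh₁). Equality gives the switch point.
λE₁h₂ = E₂ + λE₂h₁ ⇒ λ = E₂/(E₁h₂ − E₂h₁) = 5.9/(518 − 41.89) = 0.01239 per s.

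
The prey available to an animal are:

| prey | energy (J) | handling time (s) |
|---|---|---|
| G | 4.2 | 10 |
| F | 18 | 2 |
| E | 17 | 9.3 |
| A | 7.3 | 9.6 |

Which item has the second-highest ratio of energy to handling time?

E

In descending order of E/h:
F: 18/2 = 9 J/s
E: 17/9.3 = 1.83 J/s
A: 7.3/9.6 = 0.76 J/s
G: 4.2/10 = 0.42 J/s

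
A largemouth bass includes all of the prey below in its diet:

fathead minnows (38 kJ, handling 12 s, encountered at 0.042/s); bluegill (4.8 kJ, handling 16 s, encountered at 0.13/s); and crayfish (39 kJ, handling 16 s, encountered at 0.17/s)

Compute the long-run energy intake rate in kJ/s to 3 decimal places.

1.404 kJ/s

R = Σλ_iE_i / (1 + Σλ_ih_i)
Numerator: 0.042×38 + 0.13×4.8 + 0.17×39 = 8.85
Denominator: 1 + 0.042×12 + 0.13×16 + 0.17×16 = 6.304
R = 8.85/6.304 = 1.404 kJ/s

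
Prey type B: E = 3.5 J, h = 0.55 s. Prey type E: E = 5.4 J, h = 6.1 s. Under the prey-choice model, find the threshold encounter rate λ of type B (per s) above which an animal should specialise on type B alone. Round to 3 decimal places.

0.294 per s

At the threshold, the rate on type B alone equals the profitability of type E: λ·3.5/(1 + λ·0.55) = 5.4/6.1 = 0.8852.
Rearranging, λ(3.5 − 0.8852×0.55) = 0.8852, so λ = 0.8852/3.013 = 0.2938 per s.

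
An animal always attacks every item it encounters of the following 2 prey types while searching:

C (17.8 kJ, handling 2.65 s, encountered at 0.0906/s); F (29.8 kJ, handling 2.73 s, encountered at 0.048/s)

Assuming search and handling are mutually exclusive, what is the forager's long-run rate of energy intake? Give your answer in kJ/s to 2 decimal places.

2.22 kJ/s

Energy encountered per unit search time: 0.0906×17.8 + 0.048×29.8 = 3.043 kJ/s.
Handling time per unit search time: 0.0906×2.65 + 0.048×2.73 = 0.3711.
Rate = 3.043/(1 + 0.3711) = 2.219 kJ/s.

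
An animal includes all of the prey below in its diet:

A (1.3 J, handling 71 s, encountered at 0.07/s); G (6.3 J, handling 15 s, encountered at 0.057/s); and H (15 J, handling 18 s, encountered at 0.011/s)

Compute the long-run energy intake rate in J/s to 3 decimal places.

R = (0.07×1.3 + 0.057×6.3 + 0.011×15) / (1 + 0.07×71 + 0.057×15 + 0.011×18) = 0.6151/7.023 = 0.08758 J/s.

0.088 J/s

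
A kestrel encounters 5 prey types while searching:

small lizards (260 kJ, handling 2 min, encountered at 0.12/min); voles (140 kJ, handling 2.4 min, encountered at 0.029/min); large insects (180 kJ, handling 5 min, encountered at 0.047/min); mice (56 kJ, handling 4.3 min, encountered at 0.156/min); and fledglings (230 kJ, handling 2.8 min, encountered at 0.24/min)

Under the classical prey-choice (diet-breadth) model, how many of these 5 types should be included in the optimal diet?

Profitabilities (E/h, kJ/min): small lizards 130, fledglings 82.1, voles 58.3, large insects 36, mice 13. Add prey in this order while the next type's profitability exceeds the intake rate on those already taken.
Rate on top 1: 25.16. fledglings: 82.1 > 25.16 → include.
Rate on top 2: 45.19. voles: 58.3 > 45.19 → include.
Rate on top 3: 45.65. large insects: 36 < 45.65 → exclude; stop.
Optimal diet: small lizards, fledglings, voles — 3 of 5 types.

3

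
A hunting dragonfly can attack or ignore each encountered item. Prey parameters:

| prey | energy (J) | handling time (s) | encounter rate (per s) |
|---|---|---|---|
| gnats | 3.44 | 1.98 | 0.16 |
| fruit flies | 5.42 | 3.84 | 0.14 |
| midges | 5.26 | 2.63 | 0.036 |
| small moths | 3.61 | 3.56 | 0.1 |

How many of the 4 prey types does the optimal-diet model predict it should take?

4

E/h in descending order: midges 2, gnats 1.74, fruit flies 1.41, small moths 1.01 J/s. The optimal diet is the largest prefix of this list for which every included type satisfies E_i/h_i > R on the types above it.
Rate on top 1: 0.173. gnats: 1.74 > 0.173 → include.
Rate on top 2: 0.5241. fruit flies: 1.41 > 0.5241 → include.
Rate on top 3: 0.7689. small moths: 1.01 > 0.7689 → include.
Optimal diet: midges, gnats, fruit flies, small moths — 4 of 4 types.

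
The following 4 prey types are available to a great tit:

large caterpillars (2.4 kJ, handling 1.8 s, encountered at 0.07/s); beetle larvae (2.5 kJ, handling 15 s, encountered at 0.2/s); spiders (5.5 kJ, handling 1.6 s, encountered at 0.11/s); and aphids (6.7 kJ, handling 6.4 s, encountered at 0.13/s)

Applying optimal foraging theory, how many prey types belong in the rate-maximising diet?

Profitabilities (E/h, kJ/s): spiders 3.44, large caterpillars 1.33, aphids 1.05, beetle larvae 0.167. Add prey in this order while the next type's profitability exceeds the intake rate on those already taken.
Rate on top 1: 0.5145. large caterpillars: 1.33 > 0.5145 → include.
Rate on top 2: 0.5937. aphids: 1.05 > 0.5937 → include.
Rate on top 3: 0.7704. beetle larvae: 0.167 < 0.7704 → exclude; stop.
Optimal diet: spiders, large caterpillars, aphids — 3 of 4 types.

3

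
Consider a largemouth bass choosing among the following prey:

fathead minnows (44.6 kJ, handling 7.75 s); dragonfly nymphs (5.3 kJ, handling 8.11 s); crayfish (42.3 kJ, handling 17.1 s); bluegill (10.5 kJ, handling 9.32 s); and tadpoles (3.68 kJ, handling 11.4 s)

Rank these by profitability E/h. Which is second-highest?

In descending order of E/h:
fathead minnows: 44.6/7.75 = 5.75 kJ/s
crayfish: 42.3/17.1 = 2.47 kJ/s
bluegill: 10.5/9.32 = 1.13 kJ/s
dragonfly nymphs: 5.3/8.11 = 0.654 kJ/s
tadpoles: 3.68/11.4 = 0.323 kJ/s

crayfish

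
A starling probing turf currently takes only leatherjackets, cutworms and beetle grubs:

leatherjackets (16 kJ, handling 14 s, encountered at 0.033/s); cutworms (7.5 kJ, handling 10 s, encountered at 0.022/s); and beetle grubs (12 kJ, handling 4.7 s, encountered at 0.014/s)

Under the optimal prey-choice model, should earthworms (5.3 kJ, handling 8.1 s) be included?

Intake rate on the current diet: R = (0.033×16 + 0.022×7.5 + 0.014×12) / (1 + 0.033×14 + 0.022×10 + 0.014×4.7) = 0.861/1.748 = 0.4926 kJ/s.
earthworms: E/h = 5.3/8.1 = 0.6543 kJ/s.
0.6543 > 0.4926, so adding earthworms raises the average — include it.

Yes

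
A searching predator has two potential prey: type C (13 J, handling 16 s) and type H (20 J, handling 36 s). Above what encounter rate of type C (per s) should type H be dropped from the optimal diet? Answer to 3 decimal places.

At the threshold, the rate on type C alone equals the profitability of type H: λ·13/(1 + λ·16) = 20/36 = 0.5556.
Rearranging, λ(13 − 0.5556×16) = 0.5556, so λ = 0.5556/4.111 = 0.1351 per s.

0.135 per s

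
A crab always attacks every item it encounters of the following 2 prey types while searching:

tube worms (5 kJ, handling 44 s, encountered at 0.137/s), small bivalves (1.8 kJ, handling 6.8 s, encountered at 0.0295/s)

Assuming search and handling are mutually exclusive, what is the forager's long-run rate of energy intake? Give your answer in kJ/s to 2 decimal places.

0.10 kJ/s

Energy encountered per unit search time: 0.137×5 + 0.0295×1.8 = 0.7381 kJ/s.
Handling time per unit search time: 0.137×44 + 0.0295×6.8 = 6.229.
Rate = 0.7381/(1 + 6.229) = 0.1021 kJ/s.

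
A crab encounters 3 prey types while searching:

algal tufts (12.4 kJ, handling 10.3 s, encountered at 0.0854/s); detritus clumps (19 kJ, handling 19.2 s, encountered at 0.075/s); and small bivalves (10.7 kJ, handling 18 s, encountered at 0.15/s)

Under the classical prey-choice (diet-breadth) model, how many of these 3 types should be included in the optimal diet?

Profitabilities (E/h, kJ/s): algal tufts 1.2, detritus clumps 0.99, small bivalves 0.594. Add prey in this order while the next type's profitability exceeds the intake rate on those already taken.
Rate on top 1: 0.5634. detritus clumps: 0.99 > 0.5634 → include.
Rate on top 2: 0.7483. small bivalves: 0.594 < 0.7483 → exclude; stop.
Optimal diet: algal tufts, detritus clumps — 2 of 3 types.

2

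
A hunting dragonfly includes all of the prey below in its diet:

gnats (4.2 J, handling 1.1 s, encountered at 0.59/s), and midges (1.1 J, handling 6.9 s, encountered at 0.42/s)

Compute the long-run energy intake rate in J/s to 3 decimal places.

R = Σλ_iE_i / (1 + Σλ_ih_i)
Numerator: 0.59×4.2 + 0.42×1.1 = 2.94
Denominator: 1 + 0.59×1.1 + 0.42×6.9 = 4.547
R = 2.94/4.547 = 0.6466 J/s

0.647 J/s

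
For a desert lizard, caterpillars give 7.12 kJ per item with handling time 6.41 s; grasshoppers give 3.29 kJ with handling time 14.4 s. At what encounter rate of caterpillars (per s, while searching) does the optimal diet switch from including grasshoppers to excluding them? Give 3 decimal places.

0.040 per s

Drop grasshoppers once their profitability E₂/h₂ falls below the rate achievable on caterpillars alone: E₂/h₂ = λE₁/(1 + λh₁).
Solve for λ: λE₁h₂ = E₂(1 + λh₁) → λ(E₁h₂ − E₂h₁) = E₂ → λ = E₂/(E₁h₂ − E₂h₁).
λ = 3.29/(7.12×14.4 − 3.29×6.41) = 3.29/81.44 = 0.0404 per s.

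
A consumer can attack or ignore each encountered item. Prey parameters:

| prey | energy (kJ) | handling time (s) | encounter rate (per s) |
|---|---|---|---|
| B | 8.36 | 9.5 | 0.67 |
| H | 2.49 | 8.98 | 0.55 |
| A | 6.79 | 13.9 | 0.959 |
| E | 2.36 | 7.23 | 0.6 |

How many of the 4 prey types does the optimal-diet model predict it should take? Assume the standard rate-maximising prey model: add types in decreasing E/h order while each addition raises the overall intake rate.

Rank by E/h (kJ/s): B 0.88, A 0.488, E 0.326, H 0.277. Include each in turn until the next type's E/h falls below the running intake rate.
Rate on top 1: 0.7605. A: 0.488 < 0.7605 → exclude; stop.
Optimal diet: B — 1 of 4 types.

1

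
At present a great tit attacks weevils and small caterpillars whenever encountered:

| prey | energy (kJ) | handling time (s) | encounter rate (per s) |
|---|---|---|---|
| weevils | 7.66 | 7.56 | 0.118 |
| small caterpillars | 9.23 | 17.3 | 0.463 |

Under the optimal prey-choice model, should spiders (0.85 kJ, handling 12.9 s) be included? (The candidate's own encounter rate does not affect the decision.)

Current rate: (0.118×7.66 + 0.463×9.23)/(1 + 0.118×7.56 + 0.463×17.3) = 0.5229 kJ/s.
spiders: E/h = 0.85/12.9 = 0.06589 kJ/s.
Since 0.06589 < R, time spent handling spiders is better spent searching.

No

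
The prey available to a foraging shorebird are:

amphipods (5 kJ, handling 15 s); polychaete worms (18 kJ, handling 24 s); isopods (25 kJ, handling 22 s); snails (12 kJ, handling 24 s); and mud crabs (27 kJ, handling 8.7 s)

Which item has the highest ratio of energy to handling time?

mud crabs

Profitability E/h (kJ/s): amphipods = 5/15 = 0.333, polychaete worms = 18/24 = 0.75, isopods = 25/22 = 1.14, snails = 12/24 = 0.5, mud crabs = 27/8.7 = 3.1.
Ranked: mud crabs > isopods > polychaete worms > snails > amphipods.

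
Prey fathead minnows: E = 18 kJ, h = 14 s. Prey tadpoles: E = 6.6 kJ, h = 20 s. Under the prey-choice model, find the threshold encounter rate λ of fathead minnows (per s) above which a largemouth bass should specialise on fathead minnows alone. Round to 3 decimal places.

The zero-one rule: include tadpoles iff E₂/h₂ > λE₁/(1+λh₁). Equality gives the switch point.
λE₁h₂ = E₂ + λE₂h₁ ⇒ λ = E₂/(E₁h₂ − E₂h₁) = 6.6/(360 − 92.4) = 0.02466 per s.

0.025 per s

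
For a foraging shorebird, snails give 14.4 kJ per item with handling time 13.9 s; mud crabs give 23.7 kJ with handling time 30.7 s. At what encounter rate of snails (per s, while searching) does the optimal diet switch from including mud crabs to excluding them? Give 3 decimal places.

At the threshold, the rate on snails alone equals the profitability of mud crabs: λ·14.4/(1 + λ·13.9) = 23.7/30.7 = 0.772.
Rearranging, λ(14.4 − 0.772×13.9) = 0.772, so λ = 0.772/3.669 = 0.2104 per s.

0.210 per s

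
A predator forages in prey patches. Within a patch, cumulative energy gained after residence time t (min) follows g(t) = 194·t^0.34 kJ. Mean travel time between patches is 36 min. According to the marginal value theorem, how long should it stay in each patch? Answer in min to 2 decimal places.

By the marginal value theorem, leave when the instantaneous gain rate g'(t) equals the habitat-wide average g(t)/(T + t).
g'(t) = 0.34·194·t^-0.66. Setting 0.34·194·t^-0.66 = 194·t^0.34/(36+t) gives 0.34(36+t) = t, so 0.66·t = 0.34×36.
t* = 0.34×36/0.66 = 18.55 min.

18.55 min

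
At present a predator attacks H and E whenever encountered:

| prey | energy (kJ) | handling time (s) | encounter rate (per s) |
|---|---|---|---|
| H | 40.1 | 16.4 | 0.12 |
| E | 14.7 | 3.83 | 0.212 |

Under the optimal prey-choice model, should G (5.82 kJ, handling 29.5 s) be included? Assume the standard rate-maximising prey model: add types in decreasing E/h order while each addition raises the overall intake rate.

Intake rate on the current diet: R = (0.12×40.1 + 0.212×14.7) / (1 + 0.12×16.4 + 0.212×3.83) = 7.928/3.78 = 2.097 kJ/s.
G: E/h = 5.82/29.5 = 0.1973 kJ/s.
Since 0.1973 < R, time spent handling G is better spent searching.

No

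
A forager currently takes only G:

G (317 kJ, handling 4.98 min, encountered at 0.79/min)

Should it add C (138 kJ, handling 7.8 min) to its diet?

No

Current rate: (0.79×317)/(1 + 0.79×4.98) = 50.75 kJ/min.
C: E/h = 138/7.8 = 17.69 kJ/min.
Since 17.69 < R, time spent handling C is better spent searching.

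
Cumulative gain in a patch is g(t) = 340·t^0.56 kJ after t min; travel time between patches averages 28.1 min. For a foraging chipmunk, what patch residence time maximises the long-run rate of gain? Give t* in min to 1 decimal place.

Maximise g(t)/(T+t): set derivative to zero → g'(t)(T+t) = g(t).
g'(t) = 0.56·340·t^-0.44. Setting 0.56·340·t^-0.44 = 340·t^0.56/(28.1+t) gives 0.56(28.1+t) = t, so 0.44·t = 0.56×28.1.
t* = 0.56×28.1/0.44 = 35.76 min.

35.8 min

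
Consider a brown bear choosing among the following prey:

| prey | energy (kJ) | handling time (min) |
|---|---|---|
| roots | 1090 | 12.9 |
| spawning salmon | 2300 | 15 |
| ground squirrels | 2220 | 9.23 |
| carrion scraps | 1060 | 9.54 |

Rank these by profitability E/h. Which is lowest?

In descending order of E/h:
ground squirrels: 2220/9.23 = 241 kJ/min
spawning salmon: 2300/15 = 153 kJ/min
carrion scraps: 1060/9.54 = 111 kJ/min
roots: 1090/12.9 = 84.5 kJ/min

roots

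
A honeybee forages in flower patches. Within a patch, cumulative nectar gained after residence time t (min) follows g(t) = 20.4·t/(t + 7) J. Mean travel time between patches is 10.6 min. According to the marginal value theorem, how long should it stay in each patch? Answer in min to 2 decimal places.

8.61 min

Optimal t* satisfies g'(t*) = g(t*)/(T + t*).
g'(t) = 20.4·7/(t + 7)². Setting 20.4·7/(t+7)² = 20.4t/[(t+7)(10.6+t)] gives 7(10.6+t) = t(t+7), so t² = 7×10.6 = 74.2.
t* = √74.2 = 8.614 min.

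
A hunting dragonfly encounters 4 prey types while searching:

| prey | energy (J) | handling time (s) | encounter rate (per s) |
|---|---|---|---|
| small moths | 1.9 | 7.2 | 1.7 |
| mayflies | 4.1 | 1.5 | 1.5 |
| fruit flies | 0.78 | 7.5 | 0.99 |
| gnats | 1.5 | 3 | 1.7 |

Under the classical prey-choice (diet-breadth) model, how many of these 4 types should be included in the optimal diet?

1

Rank by E/h (J/s): mayflies 2.73, gnats 0.5, small moths 0.264, fruit flies 0.104. Include each in turn until the next type's E/h falls below the running intake rate.
Rate on top 1: 1.892. gnats: 0.5 < 1.892 → exclude; stop.
Optimal diet: mayflies — 1 of 4 types.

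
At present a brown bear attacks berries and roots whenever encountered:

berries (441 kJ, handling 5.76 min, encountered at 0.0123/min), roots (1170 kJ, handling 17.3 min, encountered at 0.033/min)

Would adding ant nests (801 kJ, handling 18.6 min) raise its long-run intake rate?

Yes

Current rate: (0.0123×441 + 0.033×1170)/(1 + 0.0123×5.76 + 0.033×17.3) = 26.82 kJ/min.
Profitability of ant nests: 801/18.6 = 43.06 kJ/min.
43.06 > 26.82, so adding ant nests raises the average — include it.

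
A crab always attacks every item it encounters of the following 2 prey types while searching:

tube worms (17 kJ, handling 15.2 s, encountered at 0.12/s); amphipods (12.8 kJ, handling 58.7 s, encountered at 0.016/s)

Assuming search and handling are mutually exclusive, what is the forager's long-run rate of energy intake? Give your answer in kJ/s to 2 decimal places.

R = Σλ_iE_i / (1 + Σλ_ih_i)
Numerator: 0.12×17 + 0.016×12.8 = 2.245
Denominator: 1 + 0.12×15.2 + 0.016×58.7 = 3.763
R = 2.245/3.763 = 0.5965 kJ/s

0.60 kJ/s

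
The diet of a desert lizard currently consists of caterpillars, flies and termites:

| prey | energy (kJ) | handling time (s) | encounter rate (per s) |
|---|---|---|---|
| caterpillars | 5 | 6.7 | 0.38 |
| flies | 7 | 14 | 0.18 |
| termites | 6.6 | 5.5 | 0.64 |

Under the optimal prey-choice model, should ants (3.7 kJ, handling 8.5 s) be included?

No

Intake rate on the current diet: R = (0.38×5 + 0.18×7 + 0.64×6.6) / (1 + 0.38×6.7 + 0.18×14 + 0.64×5.5) = 7.384/9.586 = 0.7703 kJ/s.
ants: E/h = 3.7/8.5 = 0.4353 kJ/s.
Since 0.4353 < R, time spent handling ants is better spent searching.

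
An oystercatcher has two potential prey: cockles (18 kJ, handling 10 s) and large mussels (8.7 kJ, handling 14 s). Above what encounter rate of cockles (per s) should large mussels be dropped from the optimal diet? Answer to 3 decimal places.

0.053 per s

At the threshold, the rate on cockles alone equals the profitability of large mussels: λ·18/(1 + λ·10) = 8.7/14 = 0.6214.
Rearranging, λ(18 − 0.6214×10) = 0.6214, so λ = 0.6214/11.79 = 0.05273 per s.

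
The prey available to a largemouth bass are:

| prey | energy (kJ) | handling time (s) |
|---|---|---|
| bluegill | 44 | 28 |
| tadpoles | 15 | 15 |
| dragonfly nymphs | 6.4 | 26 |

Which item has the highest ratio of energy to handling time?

Profitability E/h (kJ/s): bluegill = 44/28 = 1.57, tadpoles = 15/15 = 1, dragonfly nymphs = 6.4/26 = 0.246.
Ranked: bluegill > tadpoles > dragonfly nymphs.

bluegill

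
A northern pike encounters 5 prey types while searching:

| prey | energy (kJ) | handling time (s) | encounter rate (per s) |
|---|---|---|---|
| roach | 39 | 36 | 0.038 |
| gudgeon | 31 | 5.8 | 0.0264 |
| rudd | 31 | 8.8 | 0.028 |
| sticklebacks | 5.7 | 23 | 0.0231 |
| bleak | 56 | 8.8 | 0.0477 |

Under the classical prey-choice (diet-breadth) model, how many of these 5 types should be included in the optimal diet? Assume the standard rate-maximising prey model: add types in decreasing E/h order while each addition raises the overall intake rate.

E/h in descending order: bleak 6.36, gudgeon 5.34, rudd 3.52, roach 1.08, sticklebacks 0.248 kJ/s. The optimal diet is the largest prefix of this list for which every included type satisfies E_i/h_i > R on the types above it.
Rate on top 1: 1.881. gudgeon: 5.34 > 1.881 → include.
Rate on top 2: 2.219. rudd: 3.52 > 2.219 → include.
Rate on top 3: 2.395. roach: 1.08 < 2.395 → exclude; stop.
Optimal diet: bleak, gudgeon, rudd — 3 of 5 types.

3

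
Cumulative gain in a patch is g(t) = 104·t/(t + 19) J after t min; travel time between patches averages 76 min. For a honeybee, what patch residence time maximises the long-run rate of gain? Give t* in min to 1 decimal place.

38.0 min

Maximise g(t)/(T+t): set derivative to zero → g'(t)(T+t) = g(t).
g'(t) = 104·19/(t + 19)². Setting 104·19/(t+19)² = 104t/[(t+19)(76+t)] gives 19(76+t) = t(t+19), so t² = 19×76 = 1444.
t* = √1444 = 38 min.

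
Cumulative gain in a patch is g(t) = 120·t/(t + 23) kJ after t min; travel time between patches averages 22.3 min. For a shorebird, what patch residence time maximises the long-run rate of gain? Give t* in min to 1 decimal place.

22.6 min

By the marginal value theorem, leave when the instantaneous gain rate g'(t) equals the habitat-wide average g(t)/(T + t).
g'(t) = 120·23/(t + 23)². Setting 120·23/(t+23)² = 120t/[(t+23)(22.3+t)] gives 23(22.3+t) = t(t+23), so t² = 23×22.3 = 512.9.
t* = √512.9 = 22.65 min.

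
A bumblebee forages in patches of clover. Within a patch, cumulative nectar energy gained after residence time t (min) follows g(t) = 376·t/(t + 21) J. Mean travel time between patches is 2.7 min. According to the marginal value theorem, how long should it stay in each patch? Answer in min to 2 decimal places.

Maximise g(t)/(T+t): set derivative to zero → g'(t)(T+t) = g(t).
g'(t) = 376·21/(t + 21)². Setting 376·21/(t+21)² = 376t/[(t+21)(2.7+t)] gives 21(2.7+t) = t(t+21), so t² = 21×2.7 = 56.7.
t* = √56.7 = 7.53 min.

7.53 min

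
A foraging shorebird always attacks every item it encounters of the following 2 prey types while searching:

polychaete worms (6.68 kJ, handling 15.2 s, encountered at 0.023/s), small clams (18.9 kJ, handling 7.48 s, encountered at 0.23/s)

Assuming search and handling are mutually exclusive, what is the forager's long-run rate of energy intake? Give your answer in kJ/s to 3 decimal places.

R = (0.023×6.68 + 0.23×18.9) / (1 + 0.023×15.2 + 0.23×7.48) = 4.501/3.07 = 1.466 kJ/s.

1.466 kJ/s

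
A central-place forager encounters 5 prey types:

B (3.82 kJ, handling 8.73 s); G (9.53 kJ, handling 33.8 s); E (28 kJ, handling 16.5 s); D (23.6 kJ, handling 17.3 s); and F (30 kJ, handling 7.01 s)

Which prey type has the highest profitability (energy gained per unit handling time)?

In descending order of E/h:
F: 30/7.01 = 4.28 kJ/s
E: 28/16.5 = 1.7 kJ/s
D: 23.6/17.3 = 1.36 kJ/s
B: 3.82/8.73 = 0.438 kJ/s
G: 9.53/33.8 = 0.282 kJ/s

F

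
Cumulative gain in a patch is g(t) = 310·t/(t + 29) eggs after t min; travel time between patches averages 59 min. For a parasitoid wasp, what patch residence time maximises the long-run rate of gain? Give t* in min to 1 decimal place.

41.4 min

Optimal t* satisfies g'(t*) = g(t*)/(T + t*).
g'(t) = 310·29/(t + 29)². Setting 310·29/(t+29)² = 310t/[(t+29)(59+t)] gives 29(59+t) = t(t+29), so t² = 29×59 = 1711.
t* = √1711 = 41.36 min.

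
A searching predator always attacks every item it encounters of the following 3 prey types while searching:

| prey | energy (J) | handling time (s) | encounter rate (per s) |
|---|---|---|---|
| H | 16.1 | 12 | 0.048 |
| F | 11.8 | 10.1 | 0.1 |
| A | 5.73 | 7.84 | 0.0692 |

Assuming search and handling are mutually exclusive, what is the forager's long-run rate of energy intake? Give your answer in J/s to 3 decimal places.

R = Σλ_iE_i / (1 + Σλ_ih_i)
Numerator: 0.048×16.1 + 0.1×11.8 + 0.0692×5.73 = 2.349
Denominator: 1 + 0.048×12 + 0.1×10.1 + 0.0692×7.84 = 3.129
R = 2.349/3.129 = 0.7509 J/s

0.751 J/s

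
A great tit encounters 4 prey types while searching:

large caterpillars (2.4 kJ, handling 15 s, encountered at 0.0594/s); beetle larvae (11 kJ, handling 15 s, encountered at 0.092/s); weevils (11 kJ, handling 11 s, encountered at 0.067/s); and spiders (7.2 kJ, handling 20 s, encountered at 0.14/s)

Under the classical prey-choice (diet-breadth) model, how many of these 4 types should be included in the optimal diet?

Profitabilities (E/h, kJ/s): weevils 1, beetle larvae 0.733, spiders 0.36, large caterpillars 0.16. Add prey in this order while the next type's profitability exceeds the intake rate on those already taken.
Rate on top 1: 0.4243. beetle larvae: 0.733 > 0.4243 → include.
Rate on top 2: 0.5611. spiders: 0.36 < 0.5611 → exclude; stop.
Optimal diet: weevils, beetle larvae — 2 of 4 types.

2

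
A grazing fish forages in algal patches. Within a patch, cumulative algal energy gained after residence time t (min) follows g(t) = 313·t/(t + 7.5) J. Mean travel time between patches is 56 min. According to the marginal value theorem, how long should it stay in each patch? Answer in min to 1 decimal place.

Optimal t* satisfies g'(t*) = g(t*)/(T + t*).
g'(t) = 313·7.5/(t + 7.5)². Setting 313·7.5/(t+7.5)² = 313t/[(t+7.5)(56+t)] gives 7.5(56+t) = t(t+7.5), so t² = 7.5×56 = 420.
t* = √420 = 20.49 min.

20.5 min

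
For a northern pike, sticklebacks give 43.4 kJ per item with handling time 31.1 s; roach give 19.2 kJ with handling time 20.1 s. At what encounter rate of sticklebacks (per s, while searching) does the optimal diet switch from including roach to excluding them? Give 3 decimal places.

0.070 per s

At the threshold, the rate on sticklebacks alone equals the profitability of roach: λ·43.4/(1 + λ·31.1) = 19.2/20.1 = 0.9552.
Rearranging, λ(43.4 − 0.9552×31.1) = 0.9552, so λ = 0.9552/13.69 = 0.06976 per s.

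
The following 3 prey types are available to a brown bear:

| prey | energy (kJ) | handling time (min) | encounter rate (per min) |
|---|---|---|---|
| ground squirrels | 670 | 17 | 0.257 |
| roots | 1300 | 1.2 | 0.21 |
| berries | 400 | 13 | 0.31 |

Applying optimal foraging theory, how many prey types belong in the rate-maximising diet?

1

E/h in descending order: roots 1.08e+03, ground squirrels 39.4, berries 30.8 kJ/min. The optimal diet is the largest prefix of this list for which every included type satisfies E_i/h_i > R on the types above it.
Rate on top 1: 218.1. ground squirrels: 39.4 < 218.1 → exclude; stop.
Optimal diet: roots — 1 of 3 types.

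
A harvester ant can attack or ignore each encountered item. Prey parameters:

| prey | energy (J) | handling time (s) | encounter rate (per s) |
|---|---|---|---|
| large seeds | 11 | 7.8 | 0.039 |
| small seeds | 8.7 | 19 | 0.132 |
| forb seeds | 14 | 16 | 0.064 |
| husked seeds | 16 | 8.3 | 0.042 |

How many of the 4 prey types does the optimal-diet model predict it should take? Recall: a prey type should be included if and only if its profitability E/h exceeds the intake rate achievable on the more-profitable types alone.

3

Rank by E/h (J/s): husked seeds 1.93, large seeds 1.41, forb seeds 0.875, small seeds 0.458. Include each in turn until the next type's E/h falls below the running intake rate.
Rate on top 1: 0.4983. large seeds: 1.41 > 0.4983 → include.
Rate on top 2: 0.6661. forb seeds: 0.875 > 0.6661 → include.
Rate on top 3: 0.746. small seeds: 0.458 < 0.746 → exclude; stop.
Optimal diet: husked seeds, large seeds, forb seeds — 3 of 4 types.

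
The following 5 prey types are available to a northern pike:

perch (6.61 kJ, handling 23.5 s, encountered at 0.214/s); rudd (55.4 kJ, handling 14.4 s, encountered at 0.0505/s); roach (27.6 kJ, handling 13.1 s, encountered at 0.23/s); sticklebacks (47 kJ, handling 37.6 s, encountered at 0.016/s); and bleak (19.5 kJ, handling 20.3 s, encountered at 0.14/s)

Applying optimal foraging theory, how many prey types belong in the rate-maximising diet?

2

Profitabilities (E/h, kJ/s): rudd 3.85, roach 2.11, sticklebacks 1.25, bleak 0.961, perch 0.281. Add prey in this order while the next type's profitability exceeds the intake rate on those already taken.
Rate on top 1: 1.62. roach: 2.11 > 1.62 → include.
Rate on top 2: 1.929. sticklebacks: 1.25 < 1.929 → exclude; stop.
Optimal diet: rudd, roach — 2 of 5 types.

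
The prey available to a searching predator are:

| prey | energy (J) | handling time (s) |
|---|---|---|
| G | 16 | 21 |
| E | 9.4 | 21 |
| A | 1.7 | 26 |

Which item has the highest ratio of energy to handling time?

Profitability E/h (J/s): G = 16/21 = 0.762, E = 9.4/21 = 0.448, A = 1.7/26 = 0.0654.
Ranked: G > E > A.

G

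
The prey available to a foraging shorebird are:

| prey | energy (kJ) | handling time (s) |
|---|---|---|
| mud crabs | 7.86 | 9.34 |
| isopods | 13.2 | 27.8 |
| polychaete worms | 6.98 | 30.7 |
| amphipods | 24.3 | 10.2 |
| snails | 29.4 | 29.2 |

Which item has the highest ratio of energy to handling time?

amphipods

Profitability E/h (kJ/s): mud crabs = 7.86/9.34 = 0.842, isopods = 13.2/27.8 = 0.475, polychaete worms = 6.98/30.7 = 0.227, amphipods = 24.3/10.2 = 2.38, snails = 29.4/29.2 = 1.01.
Ranked: amphipods > snails > mud crabs > isopods > polychaete worms.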